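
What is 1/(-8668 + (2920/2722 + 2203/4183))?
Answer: -5693063/49338364621 ≈ -0.00011539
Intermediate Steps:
1/(-8668 + (2920/2722 + 2203/4183)) = 1/(-8668 + (2920*(1/2722) + 2203*(1/4183))) = 1/(-8668 + (1460/1361 + 2203/4183)) = 1/(-8668 + 9105463/5693063) = 1/(-49338364621/5693063) = -5693063/49338364621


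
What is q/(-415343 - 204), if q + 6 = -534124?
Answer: 534130/415547 ≈ 1.2854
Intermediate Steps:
q = -534130 (q = -6 - 534124 = -534130)
q/(-415343 - 204) = -534130/(-415343 - 204) = -534130/(-415547) = -534130*(-1/415547) = 534130/415547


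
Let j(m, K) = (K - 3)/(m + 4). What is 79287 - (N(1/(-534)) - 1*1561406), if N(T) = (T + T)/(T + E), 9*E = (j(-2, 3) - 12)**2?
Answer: 14016440301/8543 ≈ 1.6407e+6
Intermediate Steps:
j(m, K) = (-3 + K)/(4 + m)
E = 16 (E = ((-3 + 3)/(4 - 2) - 12)**2/9 = (0/2 - 12)**2/9 = ((1/2)*0 - 12)**2/9 = (0 - 12)**2/9 = (1/9)*(-12)**2 = (1/9)*144 = 16)
N(T) = 2*T/(16 + T) (N(T) = (T + T)/(T + 16) = (2*T)/(16 + T) = 2*T/(16 + T))
79287 - (N(1/(-534)) - 1*1561406) = 79287 - (2/(-534*(16 + 1/(-534))) - 1*1561406) = 79287 - (2*(-1/534)/(16 - 1/534) - 1561406) = 79287 - (2*(-1/534)/(8543/534) - 1561406) = 79287 - (2*(-1/534)*(534/8543) - 1561406) = 79287 - (-2/8543 - 1561406) = 79287 - 1*(-13339091460/8543) = 79287 + 13339091460/8543 = 14016440301/8543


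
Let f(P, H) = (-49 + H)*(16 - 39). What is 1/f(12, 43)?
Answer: 1/138 ≈ 0.0072464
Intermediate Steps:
f(P, H) = 1127 - 23*H (f(P, H) = (-49 + H)*(-23) = 1127 - 23*H)
1/f(12, 43) = 1/(1127 - 23*43) = 1/(1127 - 989) = 1/138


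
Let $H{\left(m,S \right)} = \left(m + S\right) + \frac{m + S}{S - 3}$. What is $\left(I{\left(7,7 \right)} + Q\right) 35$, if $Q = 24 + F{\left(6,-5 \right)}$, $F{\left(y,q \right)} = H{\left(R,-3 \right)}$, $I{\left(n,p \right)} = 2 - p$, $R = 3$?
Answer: $665$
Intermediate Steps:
$H{\left(m,S \right)} = S + m + \frac{S + m}{-3 + S}$ ($H{\left(m,S \right)} = \left(S + m\right) + \frac{S + m}{-3 + S} = S + m + \frac{S + m}{-3 + S}$)
$F{\left(y,q \right)} = 0$ ($F{\left(y,q \right)} = \frac{\left(-3\right)^{2} - -6 - 6 - 9}{-3 - 3} = \frac{9 + 6 - 6 - 9}{-6} = \left(- \frac{1}{6}\right) 0 = 0$)
$Q = 24$ ($Q = 24 + 0 = 24$)
$\left(I{\left(7,7 \right)} + Q\right) 35 = \left(\left(2 - 7\right) + 24\right) 35 = \left(-5 + 24\right) 35 = 19 \cdot 35 = 665$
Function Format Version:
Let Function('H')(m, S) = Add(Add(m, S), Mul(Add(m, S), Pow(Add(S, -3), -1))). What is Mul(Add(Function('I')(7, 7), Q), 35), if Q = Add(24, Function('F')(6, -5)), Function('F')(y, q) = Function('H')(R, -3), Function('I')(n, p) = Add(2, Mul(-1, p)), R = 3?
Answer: 665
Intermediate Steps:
Function('H')(m, S) = Add(S, m, Mul(Pow(Add(-3, S), -1), Add(S, m))) (Function('H')(m, S) = Add(Add(S, m), Mul(Add(S, m), Pow(Add(-3, S), -1))) = Add(Add(S, m), Mul(Pow(Add(-3, S), -1), Add(S, m))) = Add(S, m, Mul(Pow(Add(-3, S), -1), Add(S, m))))
Function('F')(y, q) = 0 (Function('F')(y, q) = Mul(Pow(Add(-3, -3), -1), Add(Pow(-3, 2), Mul(-2, -3), Mul(-2, 3), Mul(-3, 3))) = Mul(Pow(-6, -1), Add(9, 6, -6, -9)) = Mul(Rational(-1, 6), 0) = 0)
Q = 24 (Q = Add(24, 0) = 24)
Mul(Add(Function('I')(7, 7), Q), 35) = Mul(Add(Add(2, Mul(-1, 7)), 24), 35) = Mul(Add(Add(2, -7), 24), 35) = Mul(Add(-5, 24), 35) = Mul(19, 35) = 665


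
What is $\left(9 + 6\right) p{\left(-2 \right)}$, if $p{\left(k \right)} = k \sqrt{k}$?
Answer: $- 30 i \sqrt{2} \approx - 42.426 i$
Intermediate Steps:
$p{\left(k \right)} = k^{\frac{3}{2}}$
$\left(9 + 6\right) p{\left(-2 \right)} = \left(9 + 6\right) \left(-2\right)^{\frac{3}{2}} = 15 \left(- 2 i \sqrt{2}\right) = - 30 i \sqrt{2}$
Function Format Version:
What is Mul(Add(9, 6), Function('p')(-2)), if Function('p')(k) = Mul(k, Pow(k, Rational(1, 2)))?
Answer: Mul(-30, I, Pow(2, Rational(1, 2))) ≈ Mul(-42.426, I)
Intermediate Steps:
Function('p')(k) = Pow(k, Rational(3, 2))
Mul(Add(9, 6), Function('p')(-2)) = Mul(Add(9, 6), Pow(-2, Rational(3, 2))) = Mul(15, Mul(-2, I, Pow(2, Rational(1, 2)))) = Mul(-30, I, Pow(2, Rational(1, 2)))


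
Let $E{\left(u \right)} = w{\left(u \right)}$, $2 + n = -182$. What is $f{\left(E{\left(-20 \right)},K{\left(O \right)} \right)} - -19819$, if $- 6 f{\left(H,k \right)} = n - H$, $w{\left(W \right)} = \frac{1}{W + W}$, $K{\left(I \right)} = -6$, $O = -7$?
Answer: $\frac{1587973}{80} \approx 19850.0$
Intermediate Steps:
$n = -184$ ($n = -2 - 182 = -184$)
$w{\left(W \right)} = \frac{1}{2 W}$
$E{\left(u \right)} = \frac{1}{2 u}$
$f{\left(H,k \right)} = \frac{92}{3} + \frac{H}{6}$ ($f{\left(H,k \right)} = - \frac{-184 - H}{6} = \frac{92}{3} + \frac{H}{6}$)
$f{\left(E{\left(-20 \right)},K{\left(O \right)} \right)} - -19819 = \left(\frac{92}{3} + \frac{\frac{1}{2} \frac{1}{-20}}{6}\right) - -19819 = \left(\frac{92}{3} + \frac{\frac{1}{2} \left(- \frac{1}{20}\right)}{6}\right) + 19819 = \left(\frac{92}{3} + \frac{1}{6} \left(- \frac{1}{40}\right)\right) + 19819 = \left(\frac{92}{3} - \frac{1}{240}\right) + 19819 = \frac{2453}{80} + 19819 = \frac{1587973}{80}$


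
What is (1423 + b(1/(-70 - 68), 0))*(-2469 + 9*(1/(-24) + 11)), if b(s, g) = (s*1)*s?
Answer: -57098884591/16928 ≈ -3.3730e+6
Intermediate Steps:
b(s, g) = s**2 (b(s, g) = s*s = s**2)
(1423 + b(1/(-70 - 68), 0))*(-2469 + 9*(1/(-24) + 11)) = (1423 + (1/(-70 - 68))**2)*(-2469 + 9*(1/(-24) + 11)) = (1423 + (1/(-138))**2)*(-2469 + 9*(-1/24 + 11)) = (1423 + (-1/138)**2)*(-2469 + 9*(263/24)) = (1423 + 1/19044)*(-2469 + 789/8) = (27099613/19044)*(-18963/8) = -57098884591/16928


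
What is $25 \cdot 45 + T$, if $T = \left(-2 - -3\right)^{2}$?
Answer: $1126$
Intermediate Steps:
$T = 1$ ($T = \left(-2 + \left(-1 + 4\right)\right)^{2} = \left(-2 + 3\right)^{2} = 1^{2} = 1$)
$25 \cdot 45 + T = 25 \cdot 45 + 1 = 1125 + 1 = 1126$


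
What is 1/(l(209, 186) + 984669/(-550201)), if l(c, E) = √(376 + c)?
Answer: 180588622823/58707431365008 + 302721140401*√65/58707431365008 ≈ 0.044649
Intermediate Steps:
1/(l(209, 186) + 984669/(-550201)) = 1/(√(376 + 209) + 984669/(-550201)) = 1/(√585 + 984669*(-1/550201)) = 1/(3*√65 - 984669/550201) = 1/(-984669/550201 + 3*√65)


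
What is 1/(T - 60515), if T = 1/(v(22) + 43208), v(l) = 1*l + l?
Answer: -43252/2617394779 ≈ -1.6525e-5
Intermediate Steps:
v(l) = 2*l (v(l) = l + l = 2*l)
T = 1/43252 (T = 1/(2*22 + 43208) = 1/(44 + 43208) = 1/43252 ≈ 2.3120e-5)
1/(T - 60515) = 1/(1/43252 - 60515) = 1/(-2617394779/43252) = -43252/2617394779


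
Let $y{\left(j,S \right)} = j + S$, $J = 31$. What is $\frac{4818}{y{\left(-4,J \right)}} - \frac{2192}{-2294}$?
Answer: $\frac{1851946}{10323} \approx 179.4$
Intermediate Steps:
$y{\left(j,S \right)} = S + j$
$\frac{4818}{y{\left(-4,J \right)}} - \frac{2192}{-2294} = \frac{4818}{31 - 4} - \frac{2192}{-2294} = \frac{4818}{27} - - \frac{1096}{1147} = 4818 \cdot \frac{1}{27} + \frac{1096}{1147} = \frac{1606}{9} + \frac{1096}{1147} = \frac{1851946}{10323}$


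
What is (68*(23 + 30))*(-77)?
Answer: -277508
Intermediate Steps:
(68*(23 + 30))*(-77) = (68*53)*(-77) = 3604*(-77) = -277508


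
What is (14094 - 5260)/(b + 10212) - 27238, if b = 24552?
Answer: -473446499/17382 ≈ -27238.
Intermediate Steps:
(14094 - 5260)/(b + 10212) - 27238 = (14094 - 5260)/(24552 + 10212) - 27238 = 8834/34764 - 27238 = 8834*(1/34764) - 27238 = 4417/17382 - 27238 = -473446499/17382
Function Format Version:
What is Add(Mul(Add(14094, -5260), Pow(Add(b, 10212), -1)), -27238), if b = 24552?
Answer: Rational(-473446499, 17382) ≈ -27238.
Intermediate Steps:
Add(Mul(Add(14094, -5260), Pow(Add(b, 10212), -1)), -27238) = Add(Mul(Add(14094, -5260), Pow(Add(24552, 10212), -1)), -27238) = Add(Mul(8834, Pow(34764, -1)), -27238) = Add(Mul(8834, Rational(1, 34764)), -27238) = Add(Rational(4417, 17382), -27238) = Rational(-473446499, 17382)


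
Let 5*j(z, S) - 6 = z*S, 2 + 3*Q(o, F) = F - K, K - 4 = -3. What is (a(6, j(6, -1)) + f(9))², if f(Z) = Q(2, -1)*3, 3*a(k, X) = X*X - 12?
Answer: 64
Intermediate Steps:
K = 1 (K = 4 - 3 = 1)
Q(o, F) = -1 + F/3 (Q(o, F) = -⅔ + (F - 1*1)/3 = -⅔ + (F - 1)/3 = -⅔ + (-1 + F)/3 = -⅔ + (-⅓ + F/3) = -1 + F/3)
j(z, S) = 6/5 + S*z/5 (j(z, S) = 6/5 + (z*S)/5 = 6/5 + (S*z)/5 = 6/5 + S*z/5)
a(k, X) = -4 + X²/3 (a(k, X) = (X*X - 12)/3 = (X² - 12)/3 = (-12 + X²)/3 = -4 + X²/3)
f(Z) = -4 (f(Z) = (-1 + (⅓)*(-1))*3 = (-1 - ⅓)*3 = -4/3*3 = -4)
(a(6, j(6, -1)) + f(9))² = ((-4 + (6/5 + (⅕)*(-1)*6)²/3) - 4)² = ((-4 + (6/5 - 6/5)²/3) - 4)² = ((-4 + (⅓)*0²) - 4)² = ((-4 + (⅓)*0) - 4)² = ((-4 + 0) - 4)² = (-4 - 4)² = (-8)² = 64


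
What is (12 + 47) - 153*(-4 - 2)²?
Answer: -5449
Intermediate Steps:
(12 + 47) - 153*(-4 - 2)² = 59 - 153*(-6)² = 59 - 153*36 = 59 - 5508 = -5449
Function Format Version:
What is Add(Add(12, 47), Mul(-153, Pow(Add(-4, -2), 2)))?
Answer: -5449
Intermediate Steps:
Add(Add(12, 47), Mul(-153, Pow(Add(-4, -2), 2))) = Add(59, Mul(-153, Pow(-6, 2))) = Add(59, Mul(-153, 36)) = Add(59, -5508) = -5449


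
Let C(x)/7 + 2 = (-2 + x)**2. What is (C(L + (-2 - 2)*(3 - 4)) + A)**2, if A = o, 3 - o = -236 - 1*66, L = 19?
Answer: 11410884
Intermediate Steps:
C(x) = -14 + 7*(-2 + x)**2
o = 305 (o = 3 - (-236 - 1*66) = 3 - (-236 - 66) = 3 - 1*(-302) = 3 + 302 = 305)
A = 305
(C(L + (-2 - 2)*(3 - 4)) + A)**2 = ((-14 + 7*(-2 + (19 + (-2 - 2)*(3 - 4)))**2) + 305)**2 = ((-14 + 7*(-2 + (19 - 4*(-1)))**2) + 305)**2 = ((-14 + 7*(-2 + (19 + 4))**2) + 305)**2 = ((-14 + 7*(-2 + 23)**2) + 305)**2 = ((-14 + 7*21**2) + 305)**2 = ((-14 + 7*441) + 305)**2 = ((-14 + 3087) + 305)**2 = (3073 + 305)**2 = 3378**2 = 11410884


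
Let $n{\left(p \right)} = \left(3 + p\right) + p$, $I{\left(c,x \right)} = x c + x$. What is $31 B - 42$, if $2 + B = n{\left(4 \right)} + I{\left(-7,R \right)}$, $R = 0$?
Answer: $237$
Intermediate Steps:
$I{\left(c,x \right)} = x + c x$ ($I{\left(c,x \right)} = c x + x = x + c x$)
$n{\left(p \right)} = 3 + 2 p$
$B = 9$ ($B = -2 + \left(\left(3 + 2 \cdot 4\right) + 0 \left(1 - 7\right)\right) = -2 + \left(\left(3 + 8\right) + 0 \left(-6\right)\right) = -2 + \left(11 + 0\right) = -2 + 11 = 9$)
$31 B - 42 = 31 \cdot 9 - 42 = 279 - 42 = 237$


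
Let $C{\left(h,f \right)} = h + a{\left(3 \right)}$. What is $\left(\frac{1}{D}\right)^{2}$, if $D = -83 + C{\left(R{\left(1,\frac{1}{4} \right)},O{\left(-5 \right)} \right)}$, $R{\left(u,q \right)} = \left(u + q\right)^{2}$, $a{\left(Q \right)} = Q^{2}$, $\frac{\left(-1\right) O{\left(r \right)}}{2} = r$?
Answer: $\frac{256}{1343281} \approx 0.00019058$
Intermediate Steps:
$O{\left(r \right)} = - 2 r$
$R{\left(u,q \right)} = \left(q + u\right)^{2}$
$C{\left(h,f \right)} = 9 + h$ ($C{\left(h,f \right)} = h + 3^{2} = h + 9 = 9 + h$)
$D = - \frac{1159}{16}$ ($D = -83 + \left(9 + \left(\frac{1}{4} + 1\right)^{2}\right) = -83 + \left(9 + \left(\frac{5}{4}\right)^{2}\right) = -83 + \left(9 + \frac{25}{16}\right) = -83 + \frac{169}{16} = - \frac{1159}{16} \approx -72.438$)
$\left(\frac{1}{D}\right)^{2} = \left(\frac{1}{- \frac{1159}{16}}\right)^{2} = \left(- \frac{16}{1159}\right)^{2} = \frac{256}{1343281}$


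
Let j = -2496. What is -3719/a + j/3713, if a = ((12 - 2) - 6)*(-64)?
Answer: 13169671/950528 ≈ 13.855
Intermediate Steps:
a = -256 (a = (10 - 6)*(-64) = 4*(-64) = -256)
-3719/a + j/3713 = -3719/(-256) - 2496/3713 = -3719*(-1/256) - 2496*1/3713 = 3719/256 - 2496/3713 = 13169671/950528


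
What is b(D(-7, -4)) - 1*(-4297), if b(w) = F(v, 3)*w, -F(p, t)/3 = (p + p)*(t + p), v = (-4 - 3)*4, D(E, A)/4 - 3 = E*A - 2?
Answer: -482903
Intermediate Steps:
D(E, A) = 4 + 4*A*E (D(E, A) = 12 + 4*(E*A - 2) = 12 + 4*(A*E - 2) = 12 + 4*(-2 + A*E) = 12 + (-8 + 4*A*E) = 4 + 4*A*E)
v = -28 (v = -7*4 = -28)
F(p, t) = -6*p*(p + t) (F(p, t) = -3*(p + p)*(t + p) = -3*2*p*(p + t) = -6*p*(p + t))
b(w) = -4200*w (b(w) = (-6*(-28)*(-28 + 3))*w = (-6*(-28)*(-25))*w = -4200*w)
b(D(-7, -4)) - 1*(-4297) = -4200*(4 + 4*(-4)*(-7)) - 1*(-4297) = -4200*(4 + 112) + 4297 = -4200*116 + 4297 = -487200 + 4297 = -482903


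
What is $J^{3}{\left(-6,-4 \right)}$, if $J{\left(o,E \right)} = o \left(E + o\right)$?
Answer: $216000$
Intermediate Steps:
$J^{3}{\left(-6,-4 \right)} = \left(- 6 \left(-4 - 6\right)\right)^{3} = \left(\left(-6\right) \left(-10\right)\right)^{3} = 60^{3} = 216000$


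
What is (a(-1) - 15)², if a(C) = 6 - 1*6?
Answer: 225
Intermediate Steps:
a(C) = 0 (a(C) = 6 - 6 = 0)
(a(-1) - 15)² = (0 - 15)² = (-15)² = 225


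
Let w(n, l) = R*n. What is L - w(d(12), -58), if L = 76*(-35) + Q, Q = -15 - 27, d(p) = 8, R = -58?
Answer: -2238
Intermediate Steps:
w(n, l) = -58*n
Q = -42
L = -2702 (L = 76*(-35) - 42 = -2660 - 42 = -2702)
L - w(d(12), -58) = -2702 - (-58)*8 = -2702 - 1*(-464) = -2702 + 464 = -2238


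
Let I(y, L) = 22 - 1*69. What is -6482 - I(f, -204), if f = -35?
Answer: -6435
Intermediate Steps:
I(y, L) = -47 (I(y, L) = 22 - 69 = -47)
-6482 - I(f, -204) = -6482 - 1*(-47) = -6482 + 47 = -6435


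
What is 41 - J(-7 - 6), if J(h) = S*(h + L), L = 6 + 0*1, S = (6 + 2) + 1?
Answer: 104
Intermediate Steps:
S = 9 (S = 8 + 1 = 9)
L = 6 (L = 6 + 0 = 6)
J(h) = 54 + 9*h (J(h) = 9*(h + 6) = 9*(6 + h) = 54 + 9*h)
41 - J(-7 - 6) = 41 - (54 + 9*(-7 - 6)) = 41 - (54 + 9*(-13)) = 41 - (54 - 117) = 41 - 1*(-63) = 41 + 63 = 104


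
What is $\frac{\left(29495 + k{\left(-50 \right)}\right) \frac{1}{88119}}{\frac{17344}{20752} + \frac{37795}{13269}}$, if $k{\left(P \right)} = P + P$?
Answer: $\frac{168628268245}{1862357203203} \approx 0.090546$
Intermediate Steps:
$k{\left(P \right)} = 2 P$
$\frac{\left(29495 + k{\left(-50 \right)}\right) \frac{1}{88119}}{\frac{17344}{20752} + \frac{37795}{13269}} = \frac{\left(29495 + 2 \left(-50\right)\right) \frac{1}{88119}}{\frac{17344}{20752} + \frac{37795}{13269}} = \frac{\left(29495 - 100\right) \frac{1}{88119}}{17344 \cdot \frac{1}{20752} + 37795 \cdot \frac{1}{13269}} = \frac{29395 \cdot \frac{1}{88119}}{\frac{1084}{1297} + \frac{37795}{13269}} = \frac{29395}{88119 \cdot \frac{63403711}{17209893}} = \frac{29395}{88119} \cdot \frac{17209893}{63403711} = \frac{168628268245}{1862357203203}$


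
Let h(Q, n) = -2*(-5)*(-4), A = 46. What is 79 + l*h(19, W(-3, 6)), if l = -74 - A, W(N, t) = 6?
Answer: 4879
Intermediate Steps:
h(Q, n) = -40 (h(Q, n) = 10*(-4) = -40)
l = -120 (l = -74 - 1*46 = -74 - 46 = -120)
79 + l*h(19, W(-3, 6)) = 79 - 120*(-40) = 79 + 4800 = 4879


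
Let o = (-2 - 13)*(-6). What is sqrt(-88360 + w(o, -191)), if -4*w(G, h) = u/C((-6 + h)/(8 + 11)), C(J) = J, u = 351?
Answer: I*sqrt(13715339167)/394 ≈ 297.24*I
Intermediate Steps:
o = 90 (o = -15*(-6) = 90)
w(G, h) = -351/(4*(-6/19 + h/19)) (w(G, h) = -351/(4*((-6 + h)/(8 + 11))) = -351/(4*((-6 + h)/19)) = -351/(4*((-6 + h)*(1/19))) = -351/(4*(-6/19 + h/19)))
sqrt(-88360 + w(o, -191)) = sqrt(-88360 - 6669/(-24 + 4*(-191))) = sqrt(-88360 - 6669/(-24 - 764)) = sqrt(-88360 - 6669/(-788)) = sqrt(-88360 - 6669*(-1/788)) = sqrt(-88360 + 6669/788) = sqrt(-69621011/788) = I*sqrt(13715339167)/394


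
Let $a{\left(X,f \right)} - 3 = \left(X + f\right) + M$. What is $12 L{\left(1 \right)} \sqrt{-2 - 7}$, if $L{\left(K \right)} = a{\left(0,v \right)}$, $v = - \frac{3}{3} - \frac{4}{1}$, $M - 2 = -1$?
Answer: $- 36 i \approx - 36.0 i$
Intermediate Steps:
$M = 1$ ($M = 2 - 1 = 1$)
$v = -5$ ($v = \left(-3\right) \frac{1}{3} - 4 = -1 - 4 = -5$)
$a{\left(X,f \right)} = 4 + X + f$ ($a{\left(X,f \right)} = 3 + \left(\left(X + f\right) + 1\right) = 3 + \left(1 + X + f\right) = 4 + X + f$)
$L{\left(K \right)} = -1$ ($L{\left(K \right)} = 4 + 0 - 5 = -1$)
$12 L{\left(1 \right)} \sqrt{-2 - 7} = 12 \left(-1\right) \sqrt{-2 - 7} = - 12 \sqrt{-9} = - 12 \cdot 3 i = - 36 i$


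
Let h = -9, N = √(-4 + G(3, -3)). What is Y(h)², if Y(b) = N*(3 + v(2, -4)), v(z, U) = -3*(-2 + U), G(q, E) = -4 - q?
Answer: -4851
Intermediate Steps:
N = I*√11 (N = √(-4 + (-4 - 1*3)) = √(-4 + (-4 - 3)) = √(-4 - 7) = √(-11) = I*√11 ≈ 3.3166*I)
v(z, U) = 6 - 3*U
Y(b) = 21*I*√11 (Y(b) = (I*√11)*(3 + (6 - 3*(-4))) = (I*√11)*(3 + (6 + 12)) = (I*√11)*(3 + 18) = (I*√11)*21 = 21*I*√11)
Y(h)² = (21*I*√11)² = -4851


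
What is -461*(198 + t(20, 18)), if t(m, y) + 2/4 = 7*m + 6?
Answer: -316707/2 ≈ -1.5835e+5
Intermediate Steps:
t(m, y) = 11/2 + 7*m (t(m, y) = -1/2 + (7*m + 6) = -1/2 + (6 + 7*m) = 11/2 + 7*m)
-461*(198 + t(20, 18)) = -461*(198 + (11/2 + 7*20)) = -461*(198 + (11/2 + 140)) = -461*(198 + 291/2) = -461*687/2 = -316707/2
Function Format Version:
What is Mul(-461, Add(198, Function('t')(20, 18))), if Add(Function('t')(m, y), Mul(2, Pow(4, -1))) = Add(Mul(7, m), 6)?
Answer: Rational(-316707, 2) ≈ -1.5835e+5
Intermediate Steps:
Function('t')(m, y) = Add(Rational(11, 2), Mul(7, m)) (Function('t')(m, y) = Add(Rational(-1, 2), Add(Mul(7, m), 6)) = Add(Rational(-1, 2), Add(6, Mul(7, m))) = Add(Rational(11, 2), Mul(7, m)))
Mul(-461, Add(198, Function('t')(20, 18))) = Mul(-461, Add(198, Add(Rational(11, 2), Mul(7, 20)))) = Mul(-461, Add(198, Add(Rational(11, 2), 140))) = Mul(-461, Add(198, Rational(291, 2))) = Mul(-461, Rational(687, 2)) = Rational(-316707, 2)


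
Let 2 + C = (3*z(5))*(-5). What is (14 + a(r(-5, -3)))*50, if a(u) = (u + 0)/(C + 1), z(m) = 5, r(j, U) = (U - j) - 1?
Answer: 26575/38 ≈ 699.34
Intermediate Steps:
r(j, U) = -1 + U - j
C = -77 (C = -2 + (3*5)*(-5) = -2 + 15*(-5) = -2 - 75 = -77)
a(u) = -u/76 (a(u) = (u + 0)/(-77 + 1) = u/(-76) = u*(-1/76) = -u/76)
(14 + a(r(-5, -3)))*50 = (14 - (-1 - 3 - 1*(-5))/76)*50 = (14 - (-1 - 3 + 5)/76)*50 = (14 - 1/76*1)*50 = (14 - 1/76)*50 = (1063/76)*50 = 26575/38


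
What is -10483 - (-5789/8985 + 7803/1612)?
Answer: -151894663147/14483820 ≈ -10487.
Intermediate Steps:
-10483 - (-5789/8985 + 7803/1612) = -10483 - 1*60778087/14483820 = -10483 - 60778087/14483820 = -151894663147/14483820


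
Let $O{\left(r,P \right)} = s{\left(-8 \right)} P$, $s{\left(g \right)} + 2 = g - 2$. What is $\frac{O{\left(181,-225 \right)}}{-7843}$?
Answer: $- \frac{2700}{7843} \approx -0.34426$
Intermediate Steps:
$s{\left(g \right)} = -4 + g$ ($s{\left(g \right)} = -2 + \left(g - 2\right) = -2 + \left(-2 + g\right) = -4 + g$)
$O{\left(r,P \right)} = - 12 P$ ($O{\left(r,P \right)} = \left(-4 - 8\right) P = - 12 P$)
$\frac{O{\left(181,-225 \right)}}{-7843} = \frac{\left(-12\right) \left(-225\right)}{-7843} = 2700 \left(- \frac{1}{7843}\right) = - \frac{2700}{7843}$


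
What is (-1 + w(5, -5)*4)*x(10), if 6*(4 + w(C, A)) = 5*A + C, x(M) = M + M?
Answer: -1820/3 ≈ -606.67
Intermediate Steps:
x(M) = 2*M
w(C, A) = -4 + C/6 + 5*A/6 (w(C, A) = -4 + (5*A + C)/6 = -4 + (C + 5*A)/6 = -4 + (C/6 + 5*A/6) = -4 + C/6 + 5*A/6)
(-1 + w(5, -5)*4)*x(10) = (-1 + (-4 + (⅙)*5 + (⅚)*(-5))*4)*(2*10) = (-1 + (-4 + ⅚ - 25/6)*4)*20 = (-1 - 22/3*4)*20 = (-1 - 88/3)*20 = -91/3*20 = -1820/3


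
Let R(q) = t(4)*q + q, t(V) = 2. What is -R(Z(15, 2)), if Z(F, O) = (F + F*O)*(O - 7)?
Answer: 675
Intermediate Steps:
Z(F, O) = (-7 + O)*(F + F*O) (Z(F, O) = (F + F*O)*(-7 + O) = (-7 + O)*(F + F*O))
R(q) = 3*q (R(q) = 2*q + q = 3*q)
-R(Z(15, 2)) = -3*15*(-7 + 2² - 6*2) = -3*15*(-7 + 4 - 12) = -3*15*(-15) = -3*(-225) = -1*(-675) = 675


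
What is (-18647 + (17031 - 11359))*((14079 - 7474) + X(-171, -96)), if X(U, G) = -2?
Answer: -85673925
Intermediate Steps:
(-18647 + (17031 - 11359))*((14079 - 7474) + X(-171, -96)) = (-18647 + (17031 - 11359))*((14079 - 7474) - 2) = (-18647 + 5672)*(6605 - 2) = -12975*6603 = -85673925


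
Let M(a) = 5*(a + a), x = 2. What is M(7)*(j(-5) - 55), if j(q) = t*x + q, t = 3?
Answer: -3780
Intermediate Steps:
M(a) = 10*a (M(a) = 5*(2*a) = 10*a)
j(q) = 6 + q (j(q) = 3*2 + q = 6 + q)
M(7)*(j(-5) - 55) = (10*7)*((6 - 5) - 55) = 70*(1 - 55) = 70*(-54) = -3780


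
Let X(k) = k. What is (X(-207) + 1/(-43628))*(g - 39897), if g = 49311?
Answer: -42508902879/21814 ≈ -1.9487e+6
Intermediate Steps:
(X(-207) + 1/(-43628))*(g - 39897) = (-207 + 1/(-43628))*(49311 - 39897) = (-207 - 1/43628)*9414 = -9030997/43628*9414 = -42508902879/21814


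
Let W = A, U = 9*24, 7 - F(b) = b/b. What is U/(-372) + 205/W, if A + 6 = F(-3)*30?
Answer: 3223/5394 ≈ 0.59752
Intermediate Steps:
F(b) = 6 (F(b) = 7 - b/b = 7 - 1*1 = 7 - 1 = 6)
U = 216
A = 174 (A = -6 + 6*30 = -6 + 180 = 174)
W = 174
U/(-372) + 205/W = 216/(-372) + 205/174 = 216*(-1/372) + 205*(1/174) = -18/31 + 205/174 = 3223/5394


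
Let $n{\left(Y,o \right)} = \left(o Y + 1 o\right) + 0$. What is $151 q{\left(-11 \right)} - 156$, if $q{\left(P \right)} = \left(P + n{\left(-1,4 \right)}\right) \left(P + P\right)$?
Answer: $36386$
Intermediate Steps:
$n{\left(Y,o \right)} = o + Y o$ ($n{\left(Y,o \right)} = \left(Y o + o\right) + 0 = \left(o + Y o\right) + 0 = o + Y o$)
$q{\left(P \right)} = 2 P^{2}$ ($q{\left(P \right)} = \left(P + 4 \left(1 - 1\right)\right) \left(P + P\right) = \left(P + 4 \cdot 0\right) 2 P = \left(P + 0\right) 2 P = P 2 P = 2 P^{2}$)
$151 q{\left(-11 \right)} - 156 = 151 \cdot 2 \left(-11\right)^{2} - 156 = 151 \cdot 2 \cdot 121 - 156 = 151 \cdot 242 - 156 = 36542 - 156 = 36386$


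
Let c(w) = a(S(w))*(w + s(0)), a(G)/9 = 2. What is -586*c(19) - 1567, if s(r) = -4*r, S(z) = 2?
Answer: -201979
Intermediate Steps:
a(G) = 18 (a(G) = 9*2 = 18)
c(w) = 18*w (c(w) = 18*(w - 4*0) = 18*(w + 0) = 18*w)
-586*c(19) - 1567 = -10548*19 - 1567 = -586*342 - 1567 = -200412 - 1567 = -201979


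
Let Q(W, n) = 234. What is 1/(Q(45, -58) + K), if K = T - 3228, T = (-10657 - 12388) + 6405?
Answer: -1/19634 ≈ -5.0932e-5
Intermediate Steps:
T = -16640 (T = -23045 + 6405 = -16640)
K = -19868 (K = -16640 - 3228 = -19868)
1/(Q(45, -58) + K) = 1/(234 - 19868) = 1/(-19634) = -1/19634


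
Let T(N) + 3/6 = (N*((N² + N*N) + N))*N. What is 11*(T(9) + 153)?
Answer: 308077/2 ≈ 1.5404e+5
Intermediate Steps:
T(N) = -½ + N²*(N + 2*N²) (T(N) = -½ + (N*((N² + N*N) + N))*N = -½ + (N*((N² + N²) + N))*N = -½ + (N*(2*N² + N))*N = -½ + (N*(N + 2*N²))*N = -½ + N²*(N + 2*N²))
11*(T(9) + 153) = 11*((-½ + 9³ + 2*9⁴) + 153) = 11*((-½ + 729 + 2*6561) + 153) = 11*((-½ + 729 + 13122) + 153) = 11*(27701/2 + 153) = 11*(28007/2) = 308077/2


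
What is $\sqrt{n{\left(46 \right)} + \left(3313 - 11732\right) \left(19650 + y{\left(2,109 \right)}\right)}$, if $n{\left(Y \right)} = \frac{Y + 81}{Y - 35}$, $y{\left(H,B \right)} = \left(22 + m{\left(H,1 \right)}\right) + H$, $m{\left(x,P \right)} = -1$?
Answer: $\frac{3 i \sqrt{2226762670}}{11} \approx 12870.0 i$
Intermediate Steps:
$y{\left(H,B \right)} = 21 + H$ ($y{\left(H,B \right)} = \left(22 - 1\right) + H = 21 + H$)
$n{\left(Y \right)} = \frac{81 + Y}{-35 + Y}$
$\sqrt{n{\left(46 \right)} + \left(3313 - 11732\right) \left(19650 + y{\left(2,109 \right)}\right)} = \sqrt{\frac{81 + 46}{-35 + 46} + \left(3313 - 11732\right) \left(19650 + \left(21 + 2\right)\right)} = \sqrt{\frac{1}{11} \cdot 127 - 8419 \left(19650 + 23\right)} = \sqrt{\frac{1}{11} \cdot 127 - 165626987} = \sqrt{\frac{127}{11} - 165626987} = \sqrt{- \frac{1821896730}{11}} = \frac{3 i \sqrt{2226762670}}{11}$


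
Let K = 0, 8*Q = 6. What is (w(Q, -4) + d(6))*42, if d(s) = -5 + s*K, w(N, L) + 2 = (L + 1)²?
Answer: 84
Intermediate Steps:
Q = ¾ (Q = (⅛)*6 = ¾ ≈ 0.75000)
w(N, L) = -2 + (1 + L)² (w(N, L) = -2 + (L + 1)² = -2 + (1 + L)²)
d(s) = -5 (d(s) = -5 + s*0 = -5 + 0 = -5)
(w(Q, -4) + d(6))*42 = ((-2 + (1 - 4)²) - 5)*42 = ((-2 + (-3)²) - 5)*42 = ((-2 + 9) - 5)*42 = (7 - 5)*42 = 2*42 = 84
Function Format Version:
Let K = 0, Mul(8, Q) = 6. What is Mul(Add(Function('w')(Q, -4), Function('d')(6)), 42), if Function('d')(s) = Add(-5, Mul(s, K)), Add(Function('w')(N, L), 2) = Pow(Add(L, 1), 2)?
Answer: 84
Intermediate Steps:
Q = Rational(3, 4) (Q = Mul(Rational(1, 8), 6) = Rational(3, 4) ≈ 0.75000)
Function('w')(N, L) = Add(-2, Pow(Add(1, L), 2)) (Function('w')(N, L) = Add(-2, Pow(Add(L, 1), 2)) = Add(-2, Pow(Add(1, L), 2)))
Function('d')(s) = -5 (Function('d')(s) = Add(-5, Mul(s, 0)) = Add(-5, 0) = -5)
Mul(Add(Function('w')(Q, -4), Function('d')(6)), 42) = Mul(Add(Add(-2, Pow(Add(1, -4), 2)), -5), 42) = Mul(Add(Add(-2, Pow(-3, 2)), -5), 42) = Mul(Add(Add(-2, 9), -5), 42) = Mul(Add(7, -5), 42) = Mul(2, 42) = 84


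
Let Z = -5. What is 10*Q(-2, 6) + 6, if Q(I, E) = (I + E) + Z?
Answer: -4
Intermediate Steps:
Q(I, E) = -5 + E + I (Q(I, E) = (I + E) - 5 = (E + I) - 5 = -5 + E + I)
10*Q(-2, 6) + 6 = 10*(-5 + 6 - 2) + 6 = 10*(-1) + 6 = -10 + 6 = -4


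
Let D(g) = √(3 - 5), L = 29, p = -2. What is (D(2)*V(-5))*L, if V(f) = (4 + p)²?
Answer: 116*I*√2 ≈ 164.05*I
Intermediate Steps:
V(f) = 4 (V(f) = (4 - 2)² = 2² = 4)
D(g) = I*√2 (D(g) = √(-2) = I*√2)
(D(2)*V(-5))*L = ((I*√2)*4)*29 = (4*I*√2)*29 = 116*I*√2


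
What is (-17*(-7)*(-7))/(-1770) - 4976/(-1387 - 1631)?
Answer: 628973/296770 ≈ 2.1194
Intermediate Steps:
(-17*(-7)*(-7))/(-1770) - 4976/(-1387 - 1631) = (119*(-7))*(-1/1770) - 4976/(-3018) = -833*(-1/1770) - 4976*(-1/3018) = 833/1770 + 2488/1509 = 628973/296770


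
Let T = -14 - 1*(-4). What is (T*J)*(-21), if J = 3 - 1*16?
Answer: -2730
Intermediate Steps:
T = -10 (T = -14 + 4 = -10)
J = -13 (J = 3 - 16 = -13)
(T*J)*(-21) = -10*(-13)*(-21) = 130*(-21) = -2730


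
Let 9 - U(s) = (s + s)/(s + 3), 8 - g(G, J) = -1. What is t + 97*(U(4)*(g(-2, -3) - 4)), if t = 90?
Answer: 27305/7 ≈ 3900.7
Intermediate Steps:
g(G, J) = 9 (g(G, J) = 8 - 1*(-1) = 8 + 1 = 9)
U(s) = 9 - 2*s/(3 + s) (U(s) = 9 - (s + s)/(s + 3) = 9 - 2*s/(3 + s))
t + 97*(U(4)*(g(-2, -3) - 4)) = 90 + 97*(((27 + 7*4)/(3 + 4))*(9 - 4)) = 90 + 97*(((27 + 28)/7)*5) = 90 + 97*(((1/7)*55)*5) = 90 + 97*((55/7)*5) = 90 + 97*(275/7) = 90 + 26675/7 = 27305/7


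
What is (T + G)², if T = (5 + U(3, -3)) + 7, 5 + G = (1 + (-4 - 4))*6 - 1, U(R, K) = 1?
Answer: 1225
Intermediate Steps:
G = -48 (G = -5 + ((1 + (-4 - 4))*6 - 1) = -5 + ((1 - 8)*6 - 1) = -5 + (-7*6 - 1) = -5 + (-42 - 1) = -5 - 43 = -48)
T = 13 (T = (5 + 1) + 7 = 6 + 7 = 13)
(T + G)² = (13 - 48)² = (-35)² = 1225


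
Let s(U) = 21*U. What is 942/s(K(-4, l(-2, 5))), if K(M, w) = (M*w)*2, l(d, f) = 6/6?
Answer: -157/28 ≈ -5.6071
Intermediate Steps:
l(d, f) = 1 (l(d, f) = 6*(⅙) = 1)
K(M, w) = 2*M*w
942/s(K(-4, l(-2, 5))) = 942/((21*(2*(-4)*1))) = 942/((21*(-8))) = 942/(-168) = 942*(-1/168) = -157/28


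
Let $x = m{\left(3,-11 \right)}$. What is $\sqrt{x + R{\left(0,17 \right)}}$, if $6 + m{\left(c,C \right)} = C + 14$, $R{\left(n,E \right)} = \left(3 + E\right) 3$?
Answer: $\sqrt{57} \approx 7.5498$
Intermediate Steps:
$R{\left(n,E \right)} = 9 + 3 E$
$m{\left(c,C \right)} = 8 + C$ ($m{\left(c,C \right)} = -6 + \left(C + 14\right) = -6 + \left(14 + C\right) = 8 + C$)
$x = -3$ ($x = 8 - 11 = -3$)
$\sqrt{x + R{\left(0,17 \right)}} = \sqrt{-3 + \left(9 + 3 \cdot 17\right)} = \sqrt{-3 + \left(9 + 51\right)} = \sqrt{-3 + 60} = \sqrt{57}$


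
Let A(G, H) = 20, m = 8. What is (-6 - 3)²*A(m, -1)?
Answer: 1620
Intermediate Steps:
(-6 - 3)²*A(m, -1) = (-6 - 3)²*20 = (-9)²*20 = 81*20 = 1620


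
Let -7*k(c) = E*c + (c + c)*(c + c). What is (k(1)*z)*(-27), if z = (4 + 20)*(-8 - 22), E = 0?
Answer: -77760/7 ≈ -11109.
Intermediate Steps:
z = -720 (z = 24*(-30) = -720)
k(c) = -4*c²/7 (k(c) = -(0*c + (c + c)*(c + c))/7 = -(0 + (2*c)*(2*c))/7 = -(0 + 4*c²)/7 = -4*c²/7)
(k(1)*z)*(-27) = (-4/7*1²*(-720))*(-27) = (-4/7*1*(-720))*(-27) = -4/7*(-720)*(-27) = (2880/7)*(-27) = -77760/7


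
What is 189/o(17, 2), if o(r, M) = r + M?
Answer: 189/19 ≈ 9.9474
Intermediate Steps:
o(r, M) = M + r
189/o(17, 2) = 189/(2 + 17) = 189/19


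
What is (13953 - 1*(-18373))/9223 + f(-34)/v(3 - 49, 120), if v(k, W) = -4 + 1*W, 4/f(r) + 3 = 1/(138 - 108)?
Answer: 83156716/23804563 ≈ 3.4933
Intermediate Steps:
f(r) = -120/89 (f(r) = 4/(-3 + 1/(138 - 108)) = 4/(-3 + 1/30) = 4/(-89/30) = 4*(-30/89) = -120/89)
v(k, W) = -4 + W
(13953 - 1*(-18373))/9223 + f(-34)/v(3 - 49, 120) = (13953 - 1*(-18373))/9223 - 120/(89*(-4 + 120)) = (13953 + 18373)*(1/9223) - 120/89/116 = 32326*(1/9223) - 120/89*1/116 = 32326/9223 - 30/2581 = 83156716/23804563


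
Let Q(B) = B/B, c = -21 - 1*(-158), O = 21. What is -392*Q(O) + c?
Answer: -255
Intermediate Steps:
c = 137 (c = -21 + 158 = 137)
Q(B) = 1
-392*Q(O) + c = -392*1 + 137 = -392 + 137 = -255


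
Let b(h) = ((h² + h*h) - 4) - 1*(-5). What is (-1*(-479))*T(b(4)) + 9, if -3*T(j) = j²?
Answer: -173868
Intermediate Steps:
b(h) = 1 + 2*h² (b(h) = ((h² + h²) - 4) + 5 = (2*h² - 4) + 5 = (-4 + 2*h²) + 5 = 1 + 2*h²)
T(j) = -j²/3
(-1*(-479))*T(b(4)) + 9 = (-1*(-479))*(-(1 + 2*4²)²/3) + 9 = 479*(-(1 + 2*16)²/3) + 9 = 479*(-(1 + 32)²/3) + 9 = 479*(-⅓*33²) + 9 = 479*(-⅓*1089) + 9 = 479*(-363) + 9 = -173877 + 9 = -173868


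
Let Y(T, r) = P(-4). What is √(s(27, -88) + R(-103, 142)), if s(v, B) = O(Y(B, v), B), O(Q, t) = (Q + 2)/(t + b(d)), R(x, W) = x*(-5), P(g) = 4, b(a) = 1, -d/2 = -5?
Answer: √433057/29 ≈ 22.692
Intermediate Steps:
d = 10 (d = -2*(-5) = 10)
Y(T, r) = 4
R(x, W) = -5*x
O(Q, t) = (2 + Q)/(1 + t) (O(Q, t) = (Q + 2)/(t + 1) = (2 + Q)/(1 + t))
s(v, B) = 6/(1 + B) (s(v, B) = (2 + 4)/(1 + B) = 6/(1 + B))
√(s(27, -88) + R(-103, 142)) = √(6/(1 - 88) - 5*(-103)) = √(6/(-87) + 515) = √(6*(-1/87) + 515) = √(-2/29 + 515) = √(14933/29) = √433057/29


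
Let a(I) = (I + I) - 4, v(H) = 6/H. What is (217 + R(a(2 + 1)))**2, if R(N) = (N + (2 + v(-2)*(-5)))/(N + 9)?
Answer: 5788836/121 ≈ 47842.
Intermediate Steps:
a(I) = -4 + 2*I (a(I) = 2*I - 4 = -4 + 2*I)
R(N) = (17 + N)/(9 + N) (R(N) = (N + (2 + (6/(-2))*(-5)))/(N + 9) = (N + (2 + (6*(-1/2))*(-5)))/(9 + N) = (N + (2 - 3*(-5)))/(9 + N) = (N + (2 + 15))/(9 + N) = (N + 17)/(9 + N) = (17 + N)/(9 + N))
(217 + R(a(2 + 1)))**2 = (217 + (17 + (-4 + 2*(2 + 1)))/(9 + (-4 + 2*(2 + 1))))**2 = (217 + (17 + (-4 + 2*3))/(9 + (-4 + 2*3)))**2 = (217 + (17 + (-4 + 6))/(9 + (-4 + 6)))**2 = (217 + (17 + 2)/(9 + 2))**2 = (217 + 19/11)**2 = (2406/11)**2 = 5788836/121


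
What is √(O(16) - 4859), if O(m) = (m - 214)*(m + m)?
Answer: I*√11195 ≈ 105.81*I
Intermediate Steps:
O(m) = 2*m*(-214 + m) (O(m) = (-214 + m)*(2*m) = 2*m*(-214 + m))
√(O(16) - 4859) = √(2*16*(-214 + 16) - 4859) = √(2*16*(-198) - 4859) = √(-6336 - 4859) = √(-11195) = I*√11195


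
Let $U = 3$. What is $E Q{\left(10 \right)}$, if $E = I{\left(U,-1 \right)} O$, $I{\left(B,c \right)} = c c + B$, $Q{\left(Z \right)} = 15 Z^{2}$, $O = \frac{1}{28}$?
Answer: $\frac{1500}{7} \approx 214.29$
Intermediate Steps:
$O = \frac{1}{28} \approx 0.035714$
$I{\left(B,c \right)} = B + c^{2}$ ($I{\left(B,c \right)} = c^{2} + B = B + c^{2}$)
$E = \frac{1}{7}$ ($E = \left(3 + \left(-1\right)^{2}\right) \frac{1}{28} = \left(3 + 1\right) \frac{1}{28} = 4 \cdot \frac{1}{28} = \frac{1}{7} \approx 0.14286$)
$E Q{\left(10 \right)} = \frac{15 \cdot 10^{2}}{7} = \frac{15 \cdot 100}{7} = \frac{1}{7} \cdot 1500 = \frac{1500}{7}$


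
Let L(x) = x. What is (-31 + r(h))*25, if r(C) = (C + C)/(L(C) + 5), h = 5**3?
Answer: -9450/13 ≈ -726.92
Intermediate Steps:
h = 125
r(C) = 2*C/(5 + C) (r(C) = (C + C)/(C + 5) = (2*C)/(5 + C) = 2*C/(5 + C))
(-31 + r(h))*25 = (-31 + 2*125/(5 + 125))*25 = (-31 + 2*125/130)*25 = (-31 + 2*125*(1/130))*25 = (-31 + 25/13)*25 = -378/13*25 = -9450/13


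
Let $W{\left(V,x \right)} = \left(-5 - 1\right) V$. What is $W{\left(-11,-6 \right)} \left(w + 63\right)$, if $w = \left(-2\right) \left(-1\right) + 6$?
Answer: $4686$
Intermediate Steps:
$W{\left(V,x \right)} = - 6 V$
$w = 8$ ($w = 2 + 6 = 8$)
$W{\left(-11,-6 \right)} \left(w + 63\right) = \left(-6\right) \left(-11\right) \left(8 + 63\right) = 66 \cdot 71 = 4686$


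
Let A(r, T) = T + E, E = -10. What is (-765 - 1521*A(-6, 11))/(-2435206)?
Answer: 1143/1217603 ≈ 0.00093873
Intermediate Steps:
A(r, T) = -10 + T (A(r, T) = T - 10 = -10 + T)
(-765 - 1521*A(-6, 11))/(-2435206) = (-765 - 1521*(-10 + 11))/(-2435206) = (-765 - 1521*1)*(-1/2435206) = (-765 - 1521)*(-1/2435206) = -2286*(-1/2435206) = 1143/1217603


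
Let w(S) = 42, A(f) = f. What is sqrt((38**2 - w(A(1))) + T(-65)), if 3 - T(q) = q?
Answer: 7*sqrt(30) ≈ 38.341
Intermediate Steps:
T(q) = 3 - q
sqrt((38**2 - w(A(1))) + T(-65)) = sqrt((38**2 - 1*42) + (3 - 1*(-65))) = sqrt((1444 - 42) + (3 + 65)) = sqrt(1402 + 68) = sqrt(1470) = 7*sqrt(30)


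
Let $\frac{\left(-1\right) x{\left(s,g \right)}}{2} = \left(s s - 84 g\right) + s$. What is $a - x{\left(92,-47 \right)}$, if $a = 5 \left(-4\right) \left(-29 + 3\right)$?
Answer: $25528$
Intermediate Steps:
$a = 520$ ($a = \left(-20\right) \left(-26\right) = 520$)
$x{\left(s,g \right)} = - 2 s - 2 s^{2} + 168 g$ ($x{\left(s,g \right)} = - 2 \left(\left(s s - 84 g\right) + s\right) = - 2 \left(\left(s^{2} - 84 g\right) + s\right) = - 2 \left(s + s^{2} - 84 g\right) = - 2 s - 2 s^{2} + 168 g$)
$a - x{\left(92,-47 \right)} = 520 - \left(\left(-2\right) 92 - 2 \cdot 92^{2} + 168 \left(-47\right)\right) = 520 - \left(-184 - 16928 - 7896\right) = 520 - -25008 = 520 + 25008 = 25528$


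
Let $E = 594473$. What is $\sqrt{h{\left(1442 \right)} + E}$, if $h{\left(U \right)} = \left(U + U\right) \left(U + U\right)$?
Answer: $\sqrt{8911929} \approx 2985.3$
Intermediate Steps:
$h{\left(U \right)} = 4 U^{2}$ ($h{\left(U \right)} = 2 U 2 U = 4 U^{2}$)
$\sqrt{h{\left(1442 \right)} + E} = \sqrt{4 \cdot 1442^{2} + 594473} = \sqrt{4 \cdot 2079364 + 594473} = \sqrt{8317456 + 594473} = \sqrt{8911929}$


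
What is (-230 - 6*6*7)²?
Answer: 232324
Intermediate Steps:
(-230 - 6*6*7)² = (-230 - 36*7)² = (-230 - 252)² = (-482)² = 232324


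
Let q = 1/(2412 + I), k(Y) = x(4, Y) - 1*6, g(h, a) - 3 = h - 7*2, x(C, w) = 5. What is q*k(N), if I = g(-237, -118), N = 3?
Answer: -1/2164 ≈ -0.00046211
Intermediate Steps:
g(h, a) = -11 + h (g(h, a) = 3 + (h - 7*2) = 3 + (h - 14) = 3 + (-14 + h) = -11 + h)
I = -248 (I = -11 - 237 = -248)
k(Y) = -1 (k(Y) = 5 - 1*6 = 5 - 6 = -1)
q = 1/2164 (q = 1/(2412 - 248) = 1/2164 ≈ 0.00046211)
q*k(N) = (1/2164)*(-1) = -1/2164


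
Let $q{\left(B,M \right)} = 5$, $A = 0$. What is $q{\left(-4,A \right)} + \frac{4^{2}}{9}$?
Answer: $\frac{61}{9} \approx 6.7778$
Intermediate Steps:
$q{\left(-4,A \right)} + \frac{4^{2}}{9} = 5 + \frac{4^{2}}{9} = 5 + 16 \cdot \frac{1}{9} = 5 + \frac{16}{9} = \frac{61}{9}$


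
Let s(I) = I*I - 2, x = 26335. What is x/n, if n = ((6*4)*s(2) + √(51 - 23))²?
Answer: 15353305/1295044 - 316020*√7/323761 ≈ 9.2729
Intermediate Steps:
s(I) = -2 + I² (s(I) = I² - 2 = -2 + I²)
n = (48 + 2*√7)² (n = ((6*4)*(-2 + 2²) + √(51 - 23))² = (24*(-2 + 4) + √28)² = (24*2 + 2*√7)² = (48 + 2*√7)² ≈ 2840.0)
x/n = 26335/(2332 + 192*√7)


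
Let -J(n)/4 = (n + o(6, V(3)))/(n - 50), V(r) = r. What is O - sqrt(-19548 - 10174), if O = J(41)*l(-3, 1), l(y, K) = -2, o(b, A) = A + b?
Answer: -400/9 - I*sqrt(29722) ≈ -44.444 - 172.4*I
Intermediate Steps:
J(n) = -4*(9 + n)/(-50 + n) (J(n) = -4*(n + (3 + 6))/(n - 50) = -4*(n + 9)/(-50 + n) = -4*(9 + n)/(-50 + n))
O = -400/9 (O = (4*(-9 - 1*41)/(-50 + 41))*(-2) = (4*(-9 - 41)/(-9))*(-2) = (4*(-1/9)*(-50))*(-2) = (200/9)*(-2) = -400/9 ≈ -44.444)
O - sqrt(-19548 - 10174) = -400/9 - sqrt(-19548 - 10174) = -400/9 - sqrt(-29722) = -400/9 - I*sqrt(29722)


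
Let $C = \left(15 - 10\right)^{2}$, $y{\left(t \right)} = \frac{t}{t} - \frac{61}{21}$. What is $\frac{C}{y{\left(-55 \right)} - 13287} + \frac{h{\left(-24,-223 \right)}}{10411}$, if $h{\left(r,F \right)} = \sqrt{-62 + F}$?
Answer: $- \frac{525}{279067} + \frac{i \sqrt{285}}{10411} \approx -0.0018813 + 0.0016215 i$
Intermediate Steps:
$y{\left(t \right)} = - \frac{40}{21}$ ($y{\left(t \right)} = 1 - \frac{61}{21} = - \frac{40}{21}$)
$C = 25$ ($C = 5^{2} = 25$)
$\frac{C}{y{\left(-55 \right)} - 13287} + \frac{h{\left(-24,-223 \right)}}{10411} = \frac{25}{- \frac{40}{21} - 13287} + \frac{\sqrt{-62 - 223}}{10411} = \frac{25}{- \frac{40}{21} - 13287} + \sqrt{-285} \cdot \frac{1}{10411} = \frac{25}{- \frac{279067}{21}} + i \sqrt{285} \cdot \frac{1}{10411} = 25 \left(- \frac{21}{279067}\right) + \frac{i \sqrt{285}}{10411} = - \frac{525}{279067} + \frac{i \sqrt{285}}{10411}$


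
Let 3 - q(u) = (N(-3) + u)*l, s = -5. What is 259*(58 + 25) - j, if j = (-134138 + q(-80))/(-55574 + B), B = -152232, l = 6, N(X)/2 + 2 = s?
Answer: 4467072011/207806 ≈ 21496.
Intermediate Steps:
N(X) = -14 (N(X) = -4 + 2*(-5) = -4 - 10 = -14)
q(u) = 87 - 6*u (q(u) = 3 - (-14 + u)*6 = 3 - (-84 + 6*u) = 3 + (84 - 6*u) = 87 - 6*u)
j = 133571/207806 (j = (-134138 + (87 - 6*(-80)))/(-55574 - 152232) = (-134138 + (87 + 480))/(-207806) = (-134138 + 567)*(-1/207806) = -133571*(-1/207806) = 133571/207806 ≈ 0.64277)
259*(58 + 25) - j = 259*(58 + 25) - 1*133571/207806 = 259*83 - 133571/207806 = 21497 - 133571/207806 = 4467072011/207806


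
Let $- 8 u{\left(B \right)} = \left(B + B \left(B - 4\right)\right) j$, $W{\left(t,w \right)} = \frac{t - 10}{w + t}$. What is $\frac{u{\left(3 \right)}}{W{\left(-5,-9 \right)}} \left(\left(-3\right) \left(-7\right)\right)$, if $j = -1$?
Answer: $0$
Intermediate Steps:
$W{\left(t,w \right)} = \frac{-10 + t}{t + w}$
$u{\left(B \right)} = \frac{B}{8} + \frac{B \left(-4 + B\right)}{8}$ ($u{\left(B \right)} = - \frac{\left(B + B \left(B - 4\right)\right) \left(-1\right)}{8} = - \frac{\left(B + B \left(-4 + B\right)\right) \left(-1\right)}{8} = - \frac{- B - B \left(-4 + B\right)}{8} = \frac{B}{8} + \frac{B \left(-4 + B\right)}{8}$)
$\frac{u{\left(3 \right)}}{W{\left(-5,-9 \right)}} \left(\left(-3\right) \left(-7\right)\right) = \frac{\frac{1}{8} \cdot 3 \left(-3 + 3\right)}{\frac{1}{-5 - 9} \left(-10 - 5\right)} \left(\left(-3\right) \left(-7\right)\right) = \frac{\frac{1}{8} \cdot 3 \cdot 0}{\frac{1}{-14} \left(-15\right)} 21 = \frac{0}{\left(- \frac{1}{14}\right) \left(-15\right)} 21 = \frac{0}{\frac{15}{14}} \cdot 21 = 0 \cdot \frac{14}{15} \cdot 21 = 0 \cdot 21 = 0$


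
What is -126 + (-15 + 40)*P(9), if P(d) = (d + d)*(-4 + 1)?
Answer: -1476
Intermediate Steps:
P(d) = -6*d (P(d) = (2*d)*(-3) = -6*d)
-126 + (-15 + 40)*P(9) = -126 + (-15 + 40)*(-6*9) = -126 + 25*(-54) = -126 - 1350 = -1476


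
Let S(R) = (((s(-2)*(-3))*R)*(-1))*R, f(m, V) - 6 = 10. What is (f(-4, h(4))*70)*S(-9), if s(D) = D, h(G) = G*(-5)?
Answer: -544320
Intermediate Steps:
h(G) = -5*G
f(m, V) = 16 (f(m, V) = 6 + 10 = 16)
S(R) = -6*R² (S(R) = (((-2*(-3))*R)*(-1))*R = ((6*R)*(-1))*R = (-6*R)*R = -6*R²)
(f(-4, h(4))*70)*S(-9) = (16*70)*(-6*(-9)²) = 1120*(-6*81) = 1120*(-486) = -544320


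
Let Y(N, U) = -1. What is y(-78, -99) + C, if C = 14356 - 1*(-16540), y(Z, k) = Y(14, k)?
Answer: 30895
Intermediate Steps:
y(Z, k) = -1
C = 30896 (C = 14356 + 16540 = 30896)
y(-78, -99) + C = -1 + 30896 = 30895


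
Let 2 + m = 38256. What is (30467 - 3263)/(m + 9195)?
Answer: 27204/47449 ≈ 0.57333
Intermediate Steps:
m = 38254 (m = -2 + 38256 = 38254)
(30467 - 3263)/(m + 9195) = (30467 - 3263)/(38254 + 9195) = 27204/47449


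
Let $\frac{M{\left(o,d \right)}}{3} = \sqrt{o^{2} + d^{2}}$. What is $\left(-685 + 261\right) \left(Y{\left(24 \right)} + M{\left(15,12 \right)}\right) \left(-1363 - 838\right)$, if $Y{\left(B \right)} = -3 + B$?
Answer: $19597704 + 8399016 \sqrt{41} \approx 7.3378 \cdot 10^{7}$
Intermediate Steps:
$M{\left(o,d \right)} = 3 \sqrt{d^{2} + o^{2}}$ ($M{\left(o,d \right)} = 3 \sqrt{o^{2} + d^{2}} = 3 \sqrt{d^{2} + o^{2}}$)
$\left(-685 + 261\right) \left(Y{\left(24 \right)} + M{\left(15,12 \right)}\right) \left(-1363 - 838\right) = \left(-685 + 261\right) \left(\left(-3 + 24\right) + 3 \sqrt{12^{2} + 15^{2}}\right) \left(-1363 - 838\right) = - 424 \left(21 + 3 \sqrt{144 + 225}\right) \left(-2201\right) = - 424 \left(21 + 3 \sqrt{369}\right) \left(-2201\right) = - 424 \left(21 + 3 \cdot 3 \sqrt{41}\right) \left(-2201\right) = - 424 \left(21 + 9 \sqrt{41}\right) \left(-2201\right) = \left(-8904 - 3816 \sqrt{41}\right) \left(-2201\right) = 19597704 + 8399016 \sqrt{41}$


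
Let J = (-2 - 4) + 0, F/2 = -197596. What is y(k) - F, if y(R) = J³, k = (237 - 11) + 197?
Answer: 394976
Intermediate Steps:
F = -395192 (F = 2*(-197596) = -395192)
J = -6 (J = -6 + 0 = -6)
k = 423 (k = 226 + 197 = 423)
y(R) = -216 (y(R) = (-6)³ = -216)
y(k) - F = -216 - 1*(-395192) = -216 + 395192 = 394976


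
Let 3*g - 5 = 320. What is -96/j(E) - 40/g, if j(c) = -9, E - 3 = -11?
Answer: 2008/195 ≈ 10.297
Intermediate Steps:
E = -8 (E = 3 - 11 = -8)
g = 325/3 (g = 5/3 + (⅓)*320 = 5/3 + 320/3 = 325/3 ≈ 108.33)
-96/j(E) - 40/g = -96/(-9) - 40/325/3 = -96*(-⅑) - 40*3/325 = 32/3 - 24/65 = 2008/195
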